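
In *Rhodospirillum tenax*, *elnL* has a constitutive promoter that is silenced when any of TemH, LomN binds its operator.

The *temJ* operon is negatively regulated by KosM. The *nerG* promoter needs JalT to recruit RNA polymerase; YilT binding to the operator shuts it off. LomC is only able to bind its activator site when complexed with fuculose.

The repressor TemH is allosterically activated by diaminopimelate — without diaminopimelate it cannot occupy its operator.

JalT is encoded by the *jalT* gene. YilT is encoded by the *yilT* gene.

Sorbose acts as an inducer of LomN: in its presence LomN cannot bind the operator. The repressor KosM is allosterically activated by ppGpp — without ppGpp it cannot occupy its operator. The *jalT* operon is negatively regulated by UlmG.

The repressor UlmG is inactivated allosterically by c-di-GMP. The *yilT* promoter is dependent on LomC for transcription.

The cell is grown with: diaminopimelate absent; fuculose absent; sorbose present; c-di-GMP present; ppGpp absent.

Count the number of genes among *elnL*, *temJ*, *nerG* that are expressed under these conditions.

Diaminopimelate is absent, so TemH is inactive.
Sorbose is present, so LomN is inactive.
With no repressor bound, *elnL* is transcribed.
→ *elnL* is ON.
ppGpp is absent, so KosM is inactive.
With no repressor bound, *temJ* is transcribed.
→ *temJ* is ON.
c-di-GMP is present, so UlmG is inactive.
With no repressor bound, *jalT* is transcribed.
So JalT is produced and active.
Fuculose is absent, so LomC is inactive.
Required activator LomC is absent, so *yilT* is not transcribed.
So YilT is not produced.
No repressor is bound and JalT is active, so *nerG* is transcribed.
→ *nerG* is ON.
3 of the 3 genes are transcribed.

3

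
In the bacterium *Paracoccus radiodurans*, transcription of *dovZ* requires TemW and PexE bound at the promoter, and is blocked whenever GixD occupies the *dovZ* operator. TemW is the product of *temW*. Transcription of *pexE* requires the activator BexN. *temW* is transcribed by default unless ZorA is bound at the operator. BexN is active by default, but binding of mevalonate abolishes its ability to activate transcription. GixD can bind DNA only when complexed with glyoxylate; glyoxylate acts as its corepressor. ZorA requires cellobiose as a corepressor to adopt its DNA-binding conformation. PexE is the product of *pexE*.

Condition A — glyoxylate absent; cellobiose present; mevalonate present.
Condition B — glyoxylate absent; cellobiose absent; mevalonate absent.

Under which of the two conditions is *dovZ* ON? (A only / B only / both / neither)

Condition A:
Glyoxylate is absent, so GixD is inactive.
Cellobiose is present, so ZorA is active.
With repressor ZorA bound, *temW* is not transcribed.
So TemW is not produced.
Mevalonate is present, so BexN is inactive.
Required activator BexN is absent, so *pexE* is not transcribed.
So PexE is not produced.
Required activator TemW is absent, so *dovZ* is not transcribed.
→ *dovZ* is OFF in A.
Condition B:
Glyoxylate is absent, so GixD is inactive.
Cellobiose is absent, so ZorA is inactive.
With no repressor bound, *temW* is transcribed.
So TemW is produced and active.
Mevalonate is absent, so BexN is active.
No repressor is bound and BexN is active, so *pexE* is transcribed.
So PexE is produced and active.
No repressor is bound and TemW and PexE are active, so *dovZ* is transcribed.
→ *dovZ* is ON in B.

B only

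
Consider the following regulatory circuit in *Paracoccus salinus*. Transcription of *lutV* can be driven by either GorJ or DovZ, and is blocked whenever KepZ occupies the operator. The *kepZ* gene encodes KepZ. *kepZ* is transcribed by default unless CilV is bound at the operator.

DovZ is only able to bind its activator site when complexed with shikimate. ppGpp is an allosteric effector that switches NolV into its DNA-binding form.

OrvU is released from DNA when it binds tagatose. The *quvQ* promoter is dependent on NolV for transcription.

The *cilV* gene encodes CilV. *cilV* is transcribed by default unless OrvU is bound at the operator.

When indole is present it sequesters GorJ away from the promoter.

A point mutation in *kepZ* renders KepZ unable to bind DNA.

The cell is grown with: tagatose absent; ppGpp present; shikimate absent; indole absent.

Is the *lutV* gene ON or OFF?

KepZ is non-functional in this strain, so it has no effect.
Indole is absent, so GorJ is active.
Shikimate is absent, so DovZ is inactive.
Activator GorJ is present, so *lutV* is transcribed.

ON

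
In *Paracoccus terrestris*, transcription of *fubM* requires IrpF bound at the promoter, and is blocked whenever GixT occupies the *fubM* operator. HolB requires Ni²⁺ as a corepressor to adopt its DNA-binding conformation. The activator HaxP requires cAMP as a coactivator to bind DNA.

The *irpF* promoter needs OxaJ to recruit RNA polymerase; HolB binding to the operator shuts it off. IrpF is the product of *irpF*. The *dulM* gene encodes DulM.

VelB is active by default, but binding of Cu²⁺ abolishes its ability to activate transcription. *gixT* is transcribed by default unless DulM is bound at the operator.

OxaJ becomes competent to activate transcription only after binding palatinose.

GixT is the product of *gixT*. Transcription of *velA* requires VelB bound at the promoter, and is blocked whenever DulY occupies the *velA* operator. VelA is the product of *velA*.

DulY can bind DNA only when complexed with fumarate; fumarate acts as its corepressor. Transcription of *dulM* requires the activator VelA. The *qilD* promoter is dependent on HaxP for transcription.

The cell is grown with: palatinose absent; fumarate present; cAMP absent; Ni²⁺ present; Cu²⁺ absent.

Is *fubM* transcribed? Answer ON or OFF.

Ni²⁺ is present, so HolB is active.
Palatinose is absent, so OxaJ is inactive.
With repressor HolB bound, *irpF* is not transcribed.
So IrpF is not produced.
Cu²⁺ is absent, so VelB is active.
Fumarate is present, so DulY is active.
With repressor DulY bound, *velA* is not transcribed.
So VelA is not produced.
Required activator VelA is absent, so *dulM* is not transcribed.
So DulM is not produced.
With no repressor bound, *gixT* is transcribed.
So GixT is produced and active.
With repressor GixT bound, *fubM* is not transcribed.

OFF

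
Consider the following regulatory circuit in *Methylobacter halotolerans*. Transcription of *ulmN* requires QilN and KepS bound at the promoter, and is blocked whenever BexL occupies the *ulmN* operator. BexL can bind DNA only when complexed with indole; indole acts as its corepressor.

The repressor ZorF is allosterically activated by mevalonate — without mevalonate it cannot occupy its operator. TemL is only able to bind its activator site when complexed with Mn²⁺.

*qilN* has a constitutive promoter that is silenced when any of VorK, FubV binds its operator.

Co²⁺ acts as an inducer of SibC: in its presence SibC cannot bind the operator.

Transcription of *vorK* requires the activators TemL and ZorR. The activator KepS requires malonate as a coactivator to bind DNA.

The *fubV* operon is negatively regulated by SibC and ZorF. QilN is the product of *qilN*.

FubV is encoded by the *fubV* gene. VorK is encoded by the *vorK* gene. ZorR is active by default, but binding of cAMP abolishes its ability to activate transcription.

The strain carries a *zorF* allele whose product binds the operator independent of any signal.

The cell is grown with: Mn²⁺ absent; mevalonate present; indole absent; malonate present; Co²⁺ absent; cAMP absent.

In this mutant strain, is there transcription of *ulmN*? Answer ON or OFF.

Indole is absent, so BexL is inactive.
Mn²⁺ is absent, so TemL is inactive.
cAMP is absent, so ZorR is active.
Required activator TemL is absent, so *vorK* is not transcribed.
So VorK is not produced.
Co²⁺ is absent, so SibC is active.
ZorF is constitutively active in this strain.
With repressor SibC bound, *fubV* is not transcribed.
So FubV is not produced.
With no repressor bound, *qilN* is transcribed.
So QilN is produced and active.
Malonate is present, so KepS is active.
No repressor is bound and QilN and KepS are active, so *ulmN* is transcribed.

ON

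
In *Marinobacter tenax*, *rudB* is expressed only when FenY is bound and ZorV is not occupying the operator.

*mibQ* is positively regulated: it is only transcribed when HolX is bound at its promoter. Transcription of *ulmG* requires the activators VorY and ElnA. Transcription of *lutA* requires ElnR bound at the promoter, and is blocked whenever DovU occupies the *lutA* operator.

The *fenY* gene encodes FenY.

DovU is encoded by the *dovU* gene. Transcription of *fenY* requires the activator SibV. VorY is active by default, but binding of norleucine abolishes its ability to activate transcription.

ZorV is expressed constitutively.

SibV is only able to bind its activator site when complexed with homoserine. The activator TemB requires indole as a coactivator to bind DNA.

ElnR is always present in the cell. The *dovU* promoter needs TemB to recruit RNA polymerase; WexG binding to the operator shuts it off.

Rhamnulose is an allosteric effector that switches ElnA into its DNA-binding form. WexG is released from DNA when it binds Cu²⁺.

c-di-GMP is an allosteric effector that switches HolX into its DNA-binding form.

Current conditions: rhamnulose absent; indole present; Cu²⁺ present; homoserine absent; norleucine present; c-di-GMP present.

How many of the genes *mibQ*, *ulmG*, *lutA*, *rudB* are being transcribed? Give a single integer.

1

c-di-GMP is present, so HolX is active.
No repressor is bound and HolX is active, so *mibQ* is transcribed.
→ *mibQ* is ON.
Norleucine is present, so VorY is inactive.
Rhamnulose is absent, so ElnA is inactive.
Required activator VorY is absent, so *ulmG* is not transcribed.
→ *ulmG* is OFF.
Indole is present, so TemB is active.
Cu²⁺ is present, so WexG is inactive.
No repressor is bound and TemB is active, so *dovU* is transcribed.
So DovU is produced and active.
ElnR is produced constitutively and is active.
With repressor DovU bound, *lutA* is not transcribed.
→ *lutA* is OFF.
ZorV is produced constitutively and is active.
Homoserine is absent, so SibV is inactive.
Required activator SibV is absent, so *fenY* is not transcribed.
So FenY is not produced.
With repressor ZorV bound, *rudB* is not transcribed.
→ *rudB* is OFF.
1 of the 4 genes is transcribed.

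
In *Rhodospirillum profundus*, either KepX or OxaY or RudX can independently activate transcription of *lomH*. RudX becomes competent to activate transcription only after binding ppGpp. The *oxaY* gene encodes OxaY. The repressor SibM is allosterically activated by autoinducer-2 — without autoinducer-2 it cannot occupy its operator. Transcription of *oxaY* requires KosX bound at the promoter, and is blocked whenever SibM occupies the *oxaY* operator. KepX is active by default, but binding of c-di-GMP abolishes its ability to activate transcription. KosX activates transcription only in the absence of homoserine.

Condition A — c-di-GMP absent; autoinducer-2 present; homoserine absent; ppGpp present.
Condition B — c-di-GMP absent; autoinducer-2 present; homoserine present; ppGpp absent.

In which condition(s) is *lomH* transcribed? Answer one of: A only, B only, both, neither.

Condition A:
c-di-GMP is absent, so KepX is active.
Autoinducer-2 is present, so SibM is active.
Homoserine is absent, so KosX is active.
With repressor SibM bound, *oxaY* is not transcribed.
So OxaY is not produced.
ppGpp is present, so RudX is active.
Activator KepX is present, so *lomH* is transcribed.
→ *lomH* is ON in A.
Condition B:
c-di-GMP is absent, so KepX is active.
Autoinducer-2 is present, so SibM is active.
Homoserine is present, so KosX is inactive.
With repressor SibM bound, *oxaY* is not transcribed.
So OxaY is not produced.
ppGpp is absent, so RudX is inactive.
Activator KepX is present, so *lomH* is transcribed.
→ *lomH* is ON in B.

both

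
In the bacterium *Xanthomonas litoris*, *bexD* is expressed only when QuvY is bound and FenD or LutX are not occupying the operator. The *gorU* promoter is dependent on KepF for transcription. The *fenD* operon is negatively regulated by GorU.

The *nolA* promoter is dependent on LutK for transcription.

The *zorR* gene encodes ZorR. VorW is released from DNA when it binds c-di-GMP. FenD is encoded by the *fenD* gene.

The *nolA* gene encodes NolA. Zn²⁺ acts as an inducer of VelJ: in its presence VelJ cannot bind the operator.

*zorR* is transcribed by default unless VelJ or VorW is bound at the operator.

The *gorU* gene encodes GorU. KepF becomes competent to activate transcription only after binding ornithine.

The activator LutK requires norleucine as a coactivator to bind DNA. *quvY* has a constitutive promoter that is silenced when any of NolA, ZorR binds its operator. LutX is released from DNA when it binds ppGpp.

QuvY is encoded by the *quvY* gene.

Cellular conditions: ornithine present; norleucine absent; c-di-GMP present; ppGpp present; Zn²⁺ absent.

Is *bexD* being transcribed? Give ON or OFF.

ON

Ornithine is present, so KepF is active.
No repressor is bound and KepF is active, so *gorU* is transcribed.
So GorU is produced and active.
With repressor GorU bound, *fenD* is not transcribed.
So FenD is not produced.
ppGpp is present, so LutX is inactive.
Norleucine is absent, so LutK is inactive.
Required activator LutK is absent, so *nolA* is not transcribed.
So NolA is not produced.
Zn²⁺ is absent, so VelJ is active.
c-di-GMP is present, so VorW is inactive.
With repressor VelJ bound, *zorR* is not transcribed.
So ZorR is not produced.
With no repressor bound, *quvY* is transcribed.
So QuvY is produced and active.
No repressor is bound and QuvY is active, so *bexD* is transcribed.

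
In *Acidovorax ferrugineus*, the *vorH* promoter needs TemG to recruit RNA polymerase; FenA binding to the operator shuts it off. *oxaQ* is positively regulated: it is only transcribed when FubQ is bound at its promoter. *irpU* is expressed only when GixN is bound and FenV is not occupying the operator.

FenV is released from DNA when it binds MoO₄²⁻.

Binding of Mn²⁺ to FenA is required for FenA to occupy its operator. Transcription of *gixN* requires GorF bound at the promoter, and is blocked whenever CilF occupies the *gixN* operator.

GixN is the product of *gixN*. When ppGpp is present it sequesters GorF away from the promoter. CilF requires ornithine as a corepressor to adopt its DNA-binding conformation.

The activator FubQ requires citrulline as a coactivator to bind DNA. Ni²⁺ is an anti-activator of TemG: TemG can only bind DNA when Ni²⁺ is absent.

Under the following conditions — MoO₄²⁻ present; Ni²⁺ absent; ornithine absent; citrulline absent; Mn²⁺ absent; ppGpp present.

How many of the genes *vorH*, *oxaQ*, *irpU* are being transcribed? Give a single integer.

1

Ni²⁺ is absent, so TemG is active.
Mn²⁺ is absent, so FenA is inactive.
No repressor is bound and TemG is active, so *vorH* is transcribed.
→ *vorH* is ON.
Citrulline is absent, so FubQ is inactive.
Required activator FubQ is absent, so *oxaQ* is not transcribed.
→ *oxaQ* is OFF.
Ornithine is absent, so CilF is inactive.
ppGpp is present, so GorF is inactive.
Required activator GorF is absent, so *gixN* is not transcribed.
So GixN is not produced.
MoO₄²⁻ is present, so FenV is inactive.
Required activator GixN is absent, so *irpU* is not transcribed.
→ *irpU* is OFF.
1 of the 3 genes is transcribed.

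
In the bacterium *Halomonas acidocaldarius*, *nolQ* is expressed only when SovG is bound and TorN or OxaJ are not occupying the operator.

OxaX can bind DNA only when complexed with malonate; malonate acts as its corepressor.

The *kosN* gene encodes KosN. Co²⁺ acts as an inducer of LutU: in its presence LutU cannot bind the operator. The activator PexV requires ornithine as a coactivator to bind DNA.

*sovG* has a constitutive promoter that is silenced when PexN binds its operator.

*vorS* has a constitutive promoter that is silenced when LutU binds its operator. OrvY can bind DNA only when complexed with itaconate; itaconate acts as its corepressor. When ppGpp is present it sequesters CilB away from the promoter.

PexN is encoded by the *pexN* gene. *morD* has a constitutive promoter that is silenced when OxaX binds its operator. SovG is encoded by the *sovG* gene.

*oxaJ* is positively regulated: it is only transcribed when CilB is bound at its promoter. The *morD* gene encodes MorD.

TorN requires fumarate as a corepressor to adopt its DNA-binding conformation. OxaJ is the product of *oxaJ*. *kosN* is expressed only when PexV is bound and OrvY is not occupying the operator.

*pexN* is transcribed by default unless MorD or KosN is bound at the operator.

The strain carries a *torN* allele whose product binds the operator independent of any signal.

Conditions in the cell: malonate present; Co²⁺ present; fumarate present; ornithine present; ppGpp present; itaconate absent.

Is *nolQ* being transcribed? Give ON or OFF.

Malonate is present, so OxaX is active.
With repressor OxaX bound, *morD* is not transcribed.
So MorD is not produced.
Ornithine is present, so PexV is active.
Itaconate is absent, so OrvY is inactive.
No repressor is bound and PexV is active, so *kosN* is transcribed.
So KosN is produced and active.
With repressor KosN bound, *pexN* is not transcribed.
So PexN is not produced.
With no repressor bound, *sovG* is transcribed.
So SovG is produced and active.
TorN is constitutively active in this strain.
ppGpp is present, so CilB is inactive.
Required activator CilB is absent, so *oxaJ* is not transcribed.
So OxaJ is not produced.
With repressor TorN bound, *nolQ* is not transcribed.

OFF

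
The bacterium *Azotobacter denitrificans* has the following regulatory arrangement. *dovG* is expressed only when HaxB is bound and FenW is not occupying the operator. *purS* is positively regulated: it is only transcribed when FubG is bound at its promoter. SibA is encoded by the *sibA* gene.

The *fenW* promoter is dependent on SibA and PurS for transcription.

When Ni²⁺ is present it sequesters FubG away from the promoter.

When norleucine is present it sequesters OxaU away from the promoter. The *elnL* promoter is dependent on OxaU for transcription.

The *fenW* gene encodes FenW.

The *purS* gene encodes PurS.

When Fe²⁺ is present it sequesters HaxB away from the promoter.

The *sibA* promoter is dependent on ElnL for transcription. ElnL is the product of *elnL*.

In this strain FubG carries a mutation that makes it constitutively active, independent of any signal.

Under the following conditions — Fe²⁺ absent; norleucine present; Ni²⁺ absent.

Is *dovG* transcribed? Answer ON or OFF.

Norleucine is present, so OxaU is inactive.
Required activator OxaU is absent, so *elnL* is not transcribed.
So ElnL is not produced.
Required activator ElnL is absent, so *sibA* is not transcribed.
So SibA is not produced.
FubG is constitutively active in this strain.
No repressor is bound and FubG is active, so *purS* is transcribed.
So PurS is produced and active.
Required activator SibA is absent, so *fenW* is not transcribed.
So FenW is not produced.
Fe²⁺ is absent, so HaxB is active.
No repressor is bound and HaxB is active, so *dovG* is transcribed.

ON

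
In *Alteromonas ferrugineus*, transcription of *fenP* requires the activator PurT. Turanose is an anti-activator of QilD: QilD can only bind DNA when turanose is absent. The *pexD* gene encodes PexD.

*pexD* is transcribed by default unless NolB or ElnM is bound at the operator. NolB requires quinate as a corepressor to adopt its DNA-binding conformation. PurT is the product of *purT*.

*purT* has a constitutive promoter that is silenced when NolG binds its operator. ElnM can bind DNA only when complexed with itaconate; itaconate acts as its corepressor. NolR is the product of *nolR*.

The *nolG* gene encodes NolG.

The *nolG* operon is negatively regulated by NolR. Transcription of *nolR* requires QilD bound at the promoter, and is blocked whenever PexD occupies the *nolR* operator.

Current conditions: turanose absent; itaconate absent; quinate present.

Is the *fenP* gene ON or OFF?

Quinate is present, so NolB is active.
Itaconate is absent, so ElnM is inactive.
With repressor NolB bound, *pexD* is not transcribed.
So PexD is not produced.
Turanose is absent, so QilD is active.
No repressor is bound and QilD is active, so *nolR* is transcribed.
So NolR is produced and active.
With repressor NolR bound, *nolG* is not transcribed.
So NolG is not produced.
With no repressor bound, *purT* is transcribed.
So PurT is produced and active.
No repressor is bound and PurT is active, so *fenP* is transcribed.

ON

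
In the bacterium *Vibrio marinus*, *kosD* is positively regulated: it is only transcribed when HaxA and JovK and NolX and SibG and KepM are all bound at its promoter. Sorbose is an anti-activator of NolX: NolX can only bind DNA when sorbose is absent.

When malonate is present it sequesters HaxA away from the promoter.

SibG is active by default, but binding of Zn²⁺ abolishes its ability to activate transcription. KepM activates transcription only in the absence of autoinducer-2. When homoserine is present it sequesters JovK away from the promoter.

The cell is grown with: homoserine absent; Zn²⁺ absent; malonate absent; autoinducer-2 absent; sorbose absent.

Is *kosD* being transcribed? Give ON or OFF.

ON

Malonate is absent, so HaxA is active.
Homoserine is absent, so JovK is active.
Sorbose is absent, so NolX is active.
Zn²⁺ is absent, so SibG is active.
Autoinducer-2 is absent, so KepM is active.
No repressor is bound and HaxA and JovK and NolX and SibG and KepM are active, so *kosD* is transcribed.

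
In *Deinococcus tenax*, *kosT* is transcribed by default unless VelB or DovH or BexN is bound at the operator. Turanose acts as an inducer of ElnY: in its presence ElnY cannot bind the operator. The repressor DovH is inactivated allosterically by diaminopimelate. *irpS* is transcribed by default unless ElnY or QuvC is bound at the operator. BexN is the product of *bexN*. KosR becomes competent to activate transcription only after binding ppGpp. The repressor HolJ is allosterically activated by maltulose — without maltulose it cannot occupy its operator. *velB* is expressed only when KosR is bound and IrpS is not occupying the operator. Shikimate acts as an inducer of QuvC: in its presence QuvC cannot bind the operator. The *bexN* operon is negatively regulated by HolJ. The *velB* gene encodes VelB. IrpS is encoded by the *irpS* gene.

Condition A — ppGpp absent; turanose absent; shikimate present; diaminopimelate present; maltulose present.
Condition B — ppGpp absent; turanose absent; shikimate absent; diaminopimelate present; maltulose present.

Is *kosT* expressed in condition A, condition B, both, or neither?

both

Condition A:
ppGpp is absent, so KosR is inactive.
Turanose is absent, so ElnY is active.
Shikimate is present, so QuvC is inactive.
With repressor ElnY bound, *irpS* is not transcribed.
So IrpS is not produced.
Required activator KosR is absent, so *velB* is not transcribed.
So VelB is not produced.
Diaminopimelate is present, so DovH is inactive.
Maltulose is present, so HolJ is active.
With repressor HolJ bound, *bexN* is not transcribed.
So BexN is not produced.
With no repressor bound, *kosT* is transcribed.
→ *kosT* is ON in A.
Condition B:
ppGpp is absent, so KosR is inactive.
Turanose is absent, so ElnY is active.
Shikimate is absent, so QuvC is active.
With repressor ElnY bound, *irpS* is not transcribed.
So IrpS is not produced.
Required activator KosR is absent, so *velB* is not transcribed.
So VelB is not produced.
Diaminopimelate is present, so DovH is inactive.
Maltulose is present, so HolJ is active.
With repressor HolJ bound, *bexN* is not transcribed.
So BexN is not produced.
With no repressor bound, *kosT* is transcribed.
→ *kosT* is ON in B.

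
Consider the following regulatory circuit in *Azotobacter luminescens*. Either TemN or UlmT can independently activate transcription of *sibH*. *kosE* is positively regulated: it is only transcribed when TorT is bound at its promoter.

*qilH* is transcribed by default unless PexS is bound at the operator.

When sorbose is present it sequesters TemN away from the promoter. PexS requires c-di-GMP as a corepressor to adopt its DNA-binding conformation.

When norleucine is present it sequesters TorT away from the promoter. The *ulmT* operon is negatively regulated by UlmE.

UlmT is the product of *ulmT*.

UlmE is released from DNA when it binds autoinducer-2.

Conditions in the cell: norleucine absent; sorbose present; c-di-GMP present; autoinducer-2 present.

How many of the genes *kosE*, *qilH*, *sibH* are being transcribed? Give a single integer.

Norleucine is absent, so TorT is active.
No repressor is bound and TorT is active, so *kosE* is transcribed.
→ *kosE* is ON.
c-di-GMP is present, so PexS is active.
With repressor PexS bound, *qilH* is not transcribed.
→ *qilH* is OFF.
Sorbose is present, so TemN is inactive.
Autoinducer-2 is present, so UlmE is inactive.
With no repressor bound, *ulmT* is transcribed.
So UlmT is produced and active.
Activator UlmT is present, so *sibH* is transcribed.
→ *sibH* is ON.
2 of the 3 genes are transcribed.

2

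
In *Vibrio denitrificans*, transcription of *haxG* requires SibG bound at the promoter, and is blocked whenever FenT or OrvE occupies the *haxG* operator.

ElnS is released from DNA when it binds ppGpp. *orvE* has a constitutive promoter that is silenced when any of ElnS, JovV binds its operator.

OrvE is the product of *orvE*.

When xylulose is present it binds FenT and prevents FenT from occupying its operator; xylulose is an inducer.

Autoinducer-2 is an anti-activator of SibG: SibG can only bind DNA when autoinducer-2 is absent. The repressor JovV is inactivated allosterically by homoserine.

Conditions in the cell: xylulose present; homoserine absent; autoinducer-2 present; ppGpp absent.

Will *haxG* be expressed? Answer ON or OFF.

Xylulose is present, so FenT is inactive.
ppGpp is absent, so ElnS is active.
Homoserine is absent, so JovV is active.
With repressor ElnS bound, *orvE* is not transcribed.
So OrvE is not produced.
Autoinducer-2 is present, so SibG is inactive.
Required activator SibG is absent, so *haxG* is not transcribed.

OFF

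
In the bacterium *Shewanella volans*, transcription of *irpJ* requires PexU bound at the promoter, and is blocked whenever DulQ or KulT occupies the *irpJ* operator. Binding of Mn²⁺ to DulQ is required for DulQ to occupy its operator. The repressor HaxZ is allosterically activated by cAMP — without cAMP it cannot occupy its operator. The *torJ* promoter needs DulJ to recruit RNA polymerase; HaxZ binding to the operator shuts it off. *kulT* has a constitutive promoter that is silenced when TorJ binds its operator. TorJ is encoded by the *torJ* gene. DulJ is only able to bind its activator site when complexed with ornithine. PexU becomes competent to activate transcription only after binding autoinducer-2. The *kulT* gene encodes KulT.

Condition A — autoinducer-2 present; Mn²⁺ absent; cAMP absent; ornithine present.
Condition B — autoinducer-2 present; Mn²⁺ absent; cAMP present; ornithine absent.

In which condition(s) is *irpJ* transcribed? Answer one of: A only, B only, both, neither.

A only

Condition A:
Autoinducer-2 is present, so PexU is active.
Mn²⁺ is absent, so DulQ is inactive.
cAMP is absent, so HaxZ is inactive.
Ornithine is present, so DulJ is active.
No repressor is bound and DulJ is active, so *torJ* is transcribed.
So TorJ is produced and active.
With repressor TorJ bound, *kulT* is not transcribed.
So KulT is not produced.
No repressor is bound and PexU is active, so *irpJ* is transcribed.
→ *irpJ* is ON in A.
Condition B:
Autoinducer-2 is present, so PexU is active.
Mn²⁺ is absent, so DulQ is inactive.
cAMP is present, so HaxZ is active.
Ornithine is absent, so DulJ is inactive.
With repressor HaxZ bound, *torJ* is not transcribed.
So TorJ is not produced.
With no repressor bound, *kulT* is transcribed.
So KulT is produced and active.
With repressor KulT bound, *irpJ* is not transcribed.
→ *irpJ* is OFF in B.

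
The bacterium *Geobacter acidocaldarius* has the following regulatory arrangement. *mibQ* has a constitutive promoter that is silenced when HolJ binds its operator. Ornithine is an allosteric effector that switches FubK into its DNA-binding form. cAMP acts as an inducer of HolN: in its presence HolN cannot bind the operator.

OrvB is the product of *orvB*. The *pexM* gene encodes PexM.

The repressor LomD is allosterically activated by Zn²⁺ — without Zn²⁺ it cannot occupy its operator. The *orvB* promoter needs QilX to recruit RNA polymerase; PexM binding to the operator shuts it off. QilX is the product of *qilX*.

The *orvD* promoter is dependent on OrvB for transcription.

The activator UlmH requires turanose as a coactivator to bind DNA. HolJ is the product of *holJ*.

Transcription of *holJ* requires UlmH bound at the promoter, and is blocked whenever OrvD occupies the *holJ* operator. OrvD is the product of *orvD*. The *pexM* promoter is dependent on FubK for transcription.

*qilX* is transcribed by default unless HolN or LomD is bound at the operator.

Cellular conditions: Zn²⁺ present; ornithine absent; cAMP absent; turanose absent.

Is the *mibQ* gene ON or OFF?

ON

cAMP is absent, so HolN is active.
Zn²⁺ is present, so LomD is active.
With repressor HolN bound, *qilX* is not transcribed.
So QilX is not produced.
Ornithine is absent, so FubK is inactive.
Required activator FubK is absent, so *pexM* is not transcribed.
So PexM is not produced.
Required activator QilX is absent, so *orvB* is not transcribed.
So OrvB is not produced.
Required activator OrvB is absent, so *orvD* is not transcribed.
So OrvD is not produced.
Turanose is absent, so UlmH is inactive.
Required activator UlmH is absent, so *holJ* is not transcribed.
So HolJ is not produced.
With no repressor bound, *mibQ* is transcribed.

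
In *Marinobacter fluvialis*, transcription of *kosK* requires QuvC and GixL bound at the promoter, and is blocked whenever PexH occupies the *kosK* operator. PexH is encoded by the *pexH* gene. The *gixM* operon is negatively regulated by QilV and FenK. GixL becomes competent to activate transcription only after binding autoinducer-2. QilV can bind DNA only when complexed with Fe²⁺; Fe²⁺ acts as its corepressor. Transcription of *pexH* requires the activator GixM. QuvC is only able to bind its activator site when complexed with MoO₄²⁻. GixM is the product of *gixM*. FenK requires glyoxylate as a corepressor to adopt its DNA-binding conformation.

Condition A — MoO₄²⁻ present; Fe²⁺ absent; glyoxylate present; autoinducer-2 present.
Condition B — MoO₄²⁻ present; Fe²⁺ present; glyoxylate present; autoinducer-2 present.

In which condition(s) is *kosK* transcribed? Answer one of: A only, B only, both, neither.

Condition A:
MoO₄²⁻ is present, so QuvC is active.
Fe²⁺ is absent, so QilV is inactive.
Glyoxylate is present, so FenK is active.
With repressor FenK bound, *gixM* is not transcribed.
So GixM is not produced.
Required activator GixM is absent, so *pexH* is not transcribed.
So PexH is not produced.
Autoinducer-2 is present, so GixL is active.
No repressor is bound and QuvC and GixL are active, so *kosK* is transcribed.
→ *kosK* is ON in A.
Condition B:
MoO₄²⁻ is present, so QuvC is active.
Fe²⁺ is present, so QilV is active.
Glyoxylate is present, so FenK is active.
With repressor QilV bound, *gixM* is not transcribed.
So GixM is not produced.
Required activator GixM is absent, so *pexH* is not transcribed.
So PexH is not produced.
Autoinducer-2 is present, so GixL is active.
No repressor is bound and QuvC and GixL are active, so *kosK* is transcribed.
→ *kosK* is ON in B.

both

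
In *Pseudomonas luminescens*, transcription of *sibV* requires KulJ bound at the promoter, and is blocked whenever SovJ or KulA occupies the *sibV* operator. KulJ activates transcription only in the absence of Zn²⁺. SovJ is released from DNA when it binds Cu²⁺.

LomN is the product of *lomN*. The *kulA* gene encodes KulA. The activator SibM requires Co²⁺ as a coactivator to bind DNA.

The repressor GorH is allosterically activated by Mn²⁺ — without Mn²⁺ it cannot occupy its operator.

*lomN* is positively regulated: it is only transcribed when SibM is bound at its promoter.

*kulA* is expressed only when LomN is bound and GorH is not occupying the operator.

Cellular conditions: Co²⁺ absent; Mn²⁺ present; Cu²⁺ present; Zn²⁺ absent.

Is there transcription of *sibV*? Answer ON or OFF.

Cu²⁺ is present, so SovJ is inactive.
Zn²⁺ is absent, so KulJ is active.
Mn²⁺ is present, so GorH is active.
Co²⁺ is absent, so SibM is inactive.
Required activator SibM is absent, so *lomN* is not transcribed.
So LomN is not produced.
With repressor GorH bound, *kulA* is not transcribed.
So KulA is not produced.
No repressor is bound and KulJ is active, so *sibV* is transcribed.

ON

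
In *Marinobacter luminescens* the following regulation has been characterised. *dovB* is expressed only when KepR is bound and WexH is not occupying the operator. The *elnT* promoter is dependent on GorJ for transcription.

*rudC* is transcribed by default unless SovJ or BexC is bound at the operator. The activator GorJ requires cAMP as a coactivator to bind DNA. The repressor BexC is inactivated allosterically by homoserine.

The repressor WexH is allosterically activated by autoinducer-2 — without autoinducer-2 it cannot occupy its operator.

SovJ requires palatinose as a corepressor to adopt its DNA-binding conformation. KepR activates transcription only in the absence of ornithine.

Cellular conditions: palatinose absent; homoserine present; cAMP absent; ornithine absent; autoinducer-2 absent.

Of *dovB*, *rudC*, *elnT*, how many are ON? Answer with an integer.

Autoinducer-2 is absent, so WexH is inactive.
Ornithine is absent, so KepR is active.
No repressor is bound and KepR is active, so *dovB* is transcribed.
→ *dovB* is ON.
Palatinose is absent, so SovJ is inactive.
Homoserine is present, so BexC is inactive.
With no repressor bound, *rudC* is transcribed.
→ *rudC* is ON.
cAMP is absent, so GorJ is inactive.
Required activator GorJ is absent, so *elnT* is not transcribed.
→ *elnT* is OFF.
2 of the 3 genes are transcribed.

2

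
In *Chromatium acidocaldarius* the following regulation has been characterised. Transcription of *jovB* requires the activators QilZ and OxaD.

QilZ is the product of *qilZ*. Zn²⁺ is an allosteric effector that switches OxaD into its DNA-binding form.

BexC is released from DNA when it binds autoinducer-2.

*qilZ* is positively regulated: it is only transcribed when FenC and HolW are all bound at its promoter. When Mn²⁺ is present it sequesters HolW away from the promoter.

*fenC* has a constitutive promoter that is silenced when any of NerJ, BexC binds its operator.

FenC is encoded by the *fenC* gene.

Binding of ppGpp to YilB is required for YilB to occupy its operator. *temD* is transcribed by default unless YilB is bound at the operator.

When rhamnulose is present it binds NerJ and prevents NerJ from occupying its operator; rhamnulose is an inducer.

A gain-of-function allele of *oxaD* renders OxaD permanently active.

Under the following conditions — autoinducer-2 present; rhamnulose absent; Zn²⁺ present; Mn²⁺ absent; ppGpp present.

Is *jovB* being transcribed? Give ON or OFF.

OFF

Rhamnulose is absent, so NerJ is active.
Autoinducer-2 is present, so BexC is inactive.
With repressor NerJ bound, *fenC* is not transcribed.
So FenC is not produced.
Mn²⁺ is absent, so HolW is active.
Required activator FenC is absent, so *qilZ* is not transcribed.
So QilZ is not produced.
OxaD is constitutively active in this strain.
Required activator QilZ is absent, so *jovB* is not transcribed.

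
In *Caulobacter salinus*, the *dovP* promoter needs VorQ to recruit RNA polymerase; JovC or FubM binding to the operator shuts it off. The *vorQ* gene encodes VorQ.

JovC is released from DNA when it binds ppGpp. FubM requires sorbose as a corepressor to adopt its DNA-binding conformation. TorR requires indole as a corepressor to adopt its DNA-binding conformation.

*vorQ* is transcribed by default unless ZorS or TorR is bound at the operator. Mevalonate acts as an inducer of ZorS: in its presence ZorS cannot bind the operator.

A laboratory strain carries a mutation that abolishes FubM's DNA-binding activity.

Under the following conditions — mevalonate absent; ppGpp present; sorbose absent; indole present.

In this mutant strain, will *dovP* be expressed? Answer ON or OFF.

ppGpp is present, so JovC is inactive.
Mevalonate is absent, so ZorS is active.
Indole is present, so TorR is active.
With repressor ZorS bound, *vorQ* is not transcribed.
So VorQ is not produced.
FubM is non-functional in this strain, so it has no effect.
Required activator VorQ is absent, so *dovP* is not transcribed.

OFF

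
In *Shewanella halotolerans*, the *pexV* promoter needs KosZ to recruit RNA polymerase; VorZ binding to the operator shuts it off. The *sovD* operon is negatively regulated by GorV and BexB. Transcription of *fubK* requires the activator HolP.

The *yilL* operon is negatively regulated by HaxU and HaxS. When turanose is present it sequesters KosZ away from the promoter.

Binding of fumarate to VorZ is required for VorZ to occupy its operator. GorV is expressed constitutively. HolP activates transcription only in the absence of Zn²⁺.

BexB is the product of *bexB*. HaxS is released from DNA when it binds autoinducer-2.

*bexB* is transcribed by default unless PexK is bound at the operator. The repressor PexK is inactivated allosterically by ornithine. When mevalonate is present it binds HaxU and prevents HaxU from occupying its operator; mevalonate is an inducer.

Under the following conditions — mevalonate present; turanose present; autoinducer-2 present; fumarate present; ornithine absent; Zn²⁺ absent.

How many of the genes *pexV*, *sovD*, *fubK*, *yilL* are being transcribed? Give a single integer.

2

Turanose is present, so KosZ is inactive.
Fumarate is present, so VorZ is active.
With repressor VorZ bound, *pexV* is not transcribed.
→ *pexV* is OFF.
GorV is produced constitutively and is active.
Ornithine is absent, so PexK is active.
With repressor PexK bound, *bexB* is not transcribed.
So BexB is not produced.
With repressor GorV bound, *sovD* is not transcribed.
→ *sovD* is OFF.
Zn²⁺ is absent, so HolP is active.
No repressor is bound and HolP is active, so *fubK* is transcribed.
→ *fubK* is ON.
Mevalonate is present, so HaxU is inactive.
Autoinducer-2 is present, so HaxS is inactive.
With no repressor bound, *yilL* is transcribed.
→ *yilL* is ON.
2 of the 4 genes are transcribed.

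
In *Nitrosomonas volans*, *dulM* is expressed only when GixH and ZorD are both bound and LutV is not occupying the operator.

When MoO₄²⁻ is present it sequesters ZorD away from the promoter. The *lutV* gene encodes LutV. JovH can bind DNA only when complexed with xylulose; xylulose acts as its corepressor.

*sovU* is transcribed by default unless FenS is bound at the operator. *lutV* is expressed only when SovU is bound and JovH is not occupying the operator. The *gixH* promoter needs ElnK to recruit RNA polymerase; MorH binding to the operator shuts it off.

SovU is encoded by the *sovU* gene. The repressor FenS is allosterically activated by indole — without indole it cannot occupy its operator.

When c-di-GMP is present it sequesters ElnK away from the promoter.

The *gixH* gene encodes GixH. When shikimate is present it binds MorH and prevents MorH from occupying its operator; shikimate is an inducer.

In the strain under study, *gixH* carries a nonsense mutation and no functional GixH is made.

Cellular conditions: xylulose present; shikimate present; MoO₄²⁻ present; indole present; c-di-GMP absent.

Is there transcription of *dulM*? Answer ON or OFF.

GixH is non-functional in this strain, so it has no effect.
Xylulose is present, so JovH is active.
Indole is present, so FenS is active.
With repressor FenS bound, *sovU* is not transcribed.
So SovU is not produced.
With repressor JovH bound, *lutV* is not transcribed.
So LutV is not produced.
MoO₄²⁻ is present, so ZorD is inactive.
Required activator GixH is absent, so *dulM* is not transcribed.

OFF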